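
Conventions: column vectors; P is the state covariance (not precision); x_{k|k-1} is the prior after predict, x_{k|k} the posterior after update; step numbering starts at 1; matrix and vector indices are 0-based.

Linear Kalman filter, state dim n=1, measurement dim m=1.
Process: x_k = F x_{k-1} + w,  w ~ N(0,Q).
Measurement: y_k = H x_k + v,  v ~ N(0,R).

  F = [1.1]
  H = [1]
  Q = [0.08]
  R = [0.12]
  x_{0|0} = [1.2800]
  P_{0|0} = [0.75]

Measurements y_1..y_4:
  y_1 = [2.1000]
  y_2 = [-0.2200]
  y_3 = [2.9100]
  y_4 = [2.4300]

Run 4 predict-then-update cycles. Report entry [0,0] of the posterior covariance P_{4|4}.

step 1: x^-=[1.4080]  P^-=[0.9875]  S=[1.1075]  K=[0.8916]  nu=[0.6920]  x^+=[2.0250]  P^+=[0.1070]
step 2: x^-=[2.2275]  P^-=[0.2095]  S=[0.3295]  K=[0.6358]  nu=[-2.4475]  x^+=[0.6714]  P^+=[0.0763]
step 3: x^-=[0.7386]  P^-=[0.1723]  S=[0.2923]  K=[0.5895]  nu=[2.1714]  x^+=[2.0186]  P^+=[0.0707]
step 4: x^-=[2.2205]  P^-=[0.1656]  S=[0.2856]  K=[0.5798]  nu=[0.2095]  x^+=[2.3420]  P^+=[0.0696]

P_post[0,0] = 0.0696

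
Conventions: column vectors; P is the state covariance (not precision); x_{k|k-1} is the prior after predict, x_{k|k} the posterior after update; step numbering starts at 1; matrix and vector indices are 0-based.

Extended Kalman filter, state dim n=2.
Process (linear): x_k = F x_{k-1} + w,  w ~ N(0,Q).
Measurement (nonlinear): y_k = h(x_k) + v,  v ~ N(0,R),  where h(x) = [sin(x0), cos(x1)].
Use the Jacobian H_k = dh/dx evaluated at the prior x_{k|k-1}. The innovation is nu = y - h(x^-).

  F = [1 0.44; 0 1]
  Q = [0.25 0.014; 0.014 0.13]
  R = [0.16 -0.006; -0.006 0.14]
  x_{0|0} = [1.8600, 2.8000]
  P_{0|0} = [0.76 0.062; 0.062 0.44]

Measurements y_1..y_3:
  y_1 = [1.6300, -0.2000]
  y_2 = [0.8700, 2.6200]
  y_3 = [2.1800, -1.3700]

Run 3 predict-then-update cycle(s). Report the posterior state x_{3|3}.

x_post = [0.9099, -1.7228]

step 1: x^-=[3.0920, 2.8000]  P^-=[1.1497 0.2696; 0.2696 0.5700]  H_jac=[-0.9988 0.0000; 0.0000 -0.3350]  S=[1.3069 0.0842; 0.0842 0.2040]  K=[-0.8734 -0.0822; -0.1497 -0.8744]  nu=[1.5804, 0.7422]  x^+=[1.6507, 1.9144]  P^+=[0.1394 0.0187; 0.0187 0.3627]
step 2: x^-=[2.4930, 1.9144]  P^-=[0.4761 0.1923; 0.1923 0.4927]  H_jac=[-0.7970 0.0000; 0.0000 -0.9415]  S=[0.4624 0.1383; 0.1383 0.5768]  K=[-0.7828 -0.1262; -0.0979 -0.7808]  nu=[0.2660, 2.9569]  x^+=[1.9116, -0.4204]  P^+=[0.1562 0.0138; 0.0138 0.1155]
step 3: x^-=[1.7266, -0.4204]  P^-=[0.4407 0.0786; 0.0786 0.2455]  H_jac=[-0.1552 0.0000; 0.0000 0.4082]  S=[0.1706 -0.0110; -0.0110 0.1809]  K=[-0.3909 0.1536; -0.0360 0.5517]  nu=[1.1921, -2.2829]  x^+=[0.9099, -1.7228]  P^+=[0.4090 0.0584; 0.0584 0.1898]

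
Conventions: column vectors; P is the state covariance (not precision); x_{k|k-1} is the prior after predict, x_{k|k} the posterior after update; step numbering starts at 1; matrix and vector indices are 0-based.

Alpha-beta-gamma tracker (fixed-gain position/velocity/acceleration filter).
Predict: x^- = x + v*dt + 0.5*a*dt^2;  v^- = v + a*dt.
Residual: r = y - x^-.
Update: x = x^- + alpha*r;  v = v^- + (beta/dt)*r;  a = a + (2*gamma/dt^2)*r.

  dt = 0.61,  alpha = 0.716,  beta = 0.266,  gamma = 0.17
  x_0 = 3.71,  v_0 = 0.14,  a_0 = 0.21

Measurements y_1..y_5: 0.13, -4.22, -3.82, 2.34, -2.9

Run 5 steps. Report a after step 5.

a_post = 7.3991

step 1: x_pred=3.8345  r=-3.7045  x^+=1.1821  v^+=-1.3473  a^+=-3.1749
step 2: x_pred=-0.2305  r=-3.9895  x^+=-3.0870  v^+=-5.0237  a^+=-6.8203
step 3: x_pred=-7.4203  r=3.6003  x^+=-4.8425  v^+=-7.6141  a^+=-3.5305
step 4: x_pred=-10.1439  r=12.4839  x^+=-1.2054  v^+=-4.3239  a^+=7.8764
step 5: x_pred=-2.3776  r=-0.5224  x^+=-2.7516  v^+=0.2530  a^+=7.3991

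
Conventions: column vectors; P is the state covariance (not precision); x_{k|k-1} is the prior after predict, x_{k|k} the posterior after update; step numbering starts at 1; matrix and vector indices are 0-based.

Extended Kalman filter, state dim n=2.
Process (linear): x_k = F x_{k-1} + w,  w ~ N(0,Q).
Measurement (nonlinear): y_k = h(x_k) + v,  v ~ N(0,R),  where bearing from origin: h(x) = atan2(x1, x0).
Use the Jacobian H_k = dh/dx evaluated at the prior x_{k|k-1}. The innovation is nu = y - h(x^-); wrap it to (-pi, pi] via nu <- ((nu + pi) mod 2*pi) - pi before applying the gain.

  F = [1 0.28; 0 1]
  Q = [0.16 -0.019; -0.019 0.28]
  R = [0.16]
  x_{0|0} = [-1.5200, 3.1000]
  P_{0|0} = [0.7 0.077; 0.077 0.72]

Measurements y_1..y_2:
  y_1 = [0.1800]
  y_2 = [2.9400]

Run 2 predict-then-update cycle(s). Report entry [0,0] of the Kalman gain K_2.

step 1: x^-=[-0.6520, 3.1000]  P^-=[0.9596 0.2596; 0.2596 1.0000]  H_jac=[-0.3089 -0.0650]  S=[0.2662]  K=[-1.1768; -0.5453]  nu=[-1.5981]  x^+=[1.2287, 3.9714]  P^+=[0.5909 0.0888; 0.0888 0.9208]
step 2: x^-=[2.3407, 3.9714]  P^-=[0.8728 0.3276; 0.3276 1.2008]  H_jac=[-0.1869 0.1101]  S=[0.1916]  K=[-0.6631; 0.3709]  nu=[1.9018]  x^+=[1.0797, 4.6768]  P^+=[0.7885 0.3747; 0.3747 1.1745]

K[0,0] = -0.6631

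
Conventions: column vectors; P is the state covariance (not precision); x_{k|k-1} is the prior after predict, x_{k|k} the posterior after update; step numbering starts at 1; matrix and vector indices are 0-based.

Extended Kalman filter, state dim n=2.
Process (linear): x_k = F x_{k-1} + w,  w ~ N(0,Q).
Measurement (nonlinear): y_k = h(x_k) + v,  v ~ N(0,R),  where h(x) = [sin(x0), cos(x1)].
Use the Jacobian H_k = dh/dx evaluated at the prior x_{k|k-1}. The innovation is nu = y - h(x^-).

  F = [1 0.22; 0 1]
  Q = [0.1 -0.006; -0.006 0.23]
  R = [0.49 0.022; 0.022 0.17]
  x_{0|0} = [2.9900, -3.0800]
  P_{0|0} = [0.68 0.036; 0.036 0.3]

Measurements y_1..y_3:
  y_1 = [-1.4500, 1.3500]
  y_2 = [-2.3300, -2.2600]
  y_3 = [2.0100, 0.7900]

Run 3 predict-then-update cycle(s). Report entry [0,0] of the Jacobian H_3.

step 1: x^-=[2.3124, -3.0800]  P^-=[0.8104 0.0960; 0.0960 0.5300]  H_jac=[-0.6755 0.0000; 0.0000 0.0616]  S=[0.8597 0.0180; 0.0180 0.1720]  K=[-0.6388 0.1012; -0.0796 0.1980]  nu=[-2.1874, 2.3481]  x^+=[3.9474, -2.4410]  P^+=[0.4601 0.0513; 0.0513 0.5184]
step 2: x^-=[3.4104, -2.4410]  P^-=[0.6077 0.1593; 0.1593 0.7484]  H_jac=[-0.9641 0.0000; 0.0000 0.6446]  S=[1.0549 -0.0770; -0.0770 0.4810]  K=[-0.5462 0.1261; -0.0732 0.9913]  nu=[-2.0644, -1.4955]  x^+=[4.3495, -3.7723]  P^+=[0.2747 0.0146; 0.0146 0.2589]
step 3: x^-=[3.5196, -3.7723]  P^-=[0.3937 0.0656; 0.0656 0.4889]  H_jac=[-0.9294 0.0000; 0.0000 -0.5897]  S=[0.8301 0.0579; 0.0579 0.3400]  K=[-0.4381 -0.0391; -0.0144 -0.8455]  nu=[2.3791, 1.5976]  x^+=[2.4150, -5.1573]  P^+=[0.2319 0.0276; 0.0276 0.2443]

H_jac[0,0] = -0.9294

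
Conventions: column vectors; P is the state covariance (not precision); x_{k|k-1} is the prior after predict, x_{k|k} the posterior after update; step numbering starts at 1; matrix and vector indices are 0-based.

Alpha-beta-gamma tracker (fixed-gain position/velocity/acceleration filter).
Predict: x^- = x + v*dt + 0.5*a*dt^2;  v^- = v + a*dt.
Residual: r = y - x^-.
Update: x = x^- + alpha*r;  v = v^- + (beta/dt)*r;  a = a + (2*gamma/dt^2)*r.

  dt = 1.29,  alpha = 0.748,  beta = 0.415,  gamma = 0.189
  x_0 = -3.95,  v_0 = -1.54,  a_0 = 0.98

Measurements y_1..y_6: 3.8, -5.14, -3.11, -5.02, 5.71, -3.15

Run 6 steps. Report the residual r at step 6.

step 1: x_pred=-5.1212  r=8.9212  x^+=1.5519  v^+=2.5942  a^+=3.0064
step 2: x_pred=7.3999  r=-12.5399  x^+=-1.9799  v^+=2.4384  a^+=0.1580
step 3: x_pred=1.2970  r=-4.4070  x^+=-1.9994  v^+=1.2244  a^+=-0.8430
step 4: x_pred=-1.1214  r=-3.8986  x^+=-4.0375  v^+=-1.1173  a^+=-1.7286
step 5: x_pred=-6.9171  r=12.6271  x^+=2.5280  v^+=0.7150  a^+=1.1396
step 6: x_pred=4.3986  r=-7.5486  x^+=-1.2478  v^+=-0.2433  a^+=-0.5750

resid = -7.5486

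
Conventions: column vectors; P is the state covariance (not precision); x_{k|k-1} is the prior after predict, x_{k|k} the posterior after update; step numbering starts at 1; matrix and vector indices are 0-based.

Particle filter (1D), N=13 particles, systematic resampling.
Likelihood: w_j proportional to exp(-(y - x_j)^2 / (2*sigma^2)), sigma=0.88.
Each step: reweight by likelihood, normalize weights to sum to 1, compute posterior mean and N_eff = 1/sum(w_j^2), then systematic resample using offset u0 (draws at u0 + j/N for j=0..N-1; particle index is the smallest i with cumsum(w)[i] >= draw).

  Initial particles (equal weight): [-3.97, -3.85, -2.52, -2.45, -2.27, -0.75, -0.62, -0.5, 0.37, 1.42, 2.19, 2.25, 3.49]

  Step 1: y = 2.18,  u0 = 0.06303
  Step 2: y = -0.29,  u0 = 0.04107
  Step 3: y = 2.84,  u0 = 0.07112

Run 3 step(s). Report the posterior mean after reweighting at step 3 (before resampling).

post_mean = 1.7840

step 1: w=[0.0000, 0.0000, 0.0000, 0.0000, 0.0000, 0.0012, 0.0020, 0.0031, 0.0382, 0.2182, 0.3168, 0.3158, 0.1046]  mean=2.0899  Neff=3.8439  idx=[9, 9, 9, 10, 10, 10, 10, 11, 11, 11, 11, 12, 12]
step 2: w=[0.2558, 0.2558, 0.2558, 0.0319, 0.0319, 0.0319, 0.0319, 0.0262, 0.0262, 0.0262, 0.0262, 0.0002, 0.0002]  mean=1.6059  Neff=4.9242  idx=[0, 0, 0, 1, 1, 1, 1, 2, 2, 2, 4, 6, 9]
step 3: w=[0.0540, 0.0540, 0.0540, 0.0540, 0.0540, 0.0540, 0.0540, 0.0540, 0.0540, 0.0540, 0.1510, 0.1510, 0.1584]  mean=1.7840  Neff=10.0183  idx=[1, 2, 4, 5, 7, 8, 9, 10, 10, 11, 11, 12, 12]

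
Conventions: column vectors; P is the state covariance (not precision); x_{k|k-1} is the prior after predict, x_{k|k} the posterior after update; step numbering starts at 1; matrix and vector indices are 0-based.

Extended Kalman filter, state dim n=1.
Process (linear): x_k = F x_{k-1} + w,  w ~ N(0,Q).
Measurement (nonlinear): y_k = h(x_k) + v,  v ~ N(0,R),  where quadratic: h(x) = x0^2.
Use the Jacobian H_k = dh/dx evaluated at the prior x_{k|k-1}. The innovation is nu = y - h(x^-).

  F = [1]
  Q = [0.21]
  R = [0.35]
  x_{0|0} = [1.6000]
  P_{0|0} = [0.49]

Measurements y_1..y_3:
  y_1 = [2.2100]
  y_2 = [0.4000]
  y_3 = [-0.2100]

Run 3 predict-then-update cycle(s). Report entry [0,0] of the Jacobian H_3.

H_jac[0,0] = 1.9337

step 1: x^-=[1.6000]  P^-=[0.7000]  H_jac=[3.2000]  S=[7.5180]  K=[0.2980]  nu=[-0.3500]  x^+=[1.4957]  P^+=[0.0326]
step 2: x^-=[1.4957]  P^-=[0.2426]  H_jac=[2.9914]  S=[2.5208]  K=[0.2879]  nu=[-1.8372]  x^+=[0.9668]  P^+=[0.0337]
step 3: x^-=[0.9668]  P^-=[0.2437]  H_jac=[1.9337]  S=[1.2612]  K=[0.3736]  nu=[-1.1448]  x^+=[0.5391]  P^+=[0.0676]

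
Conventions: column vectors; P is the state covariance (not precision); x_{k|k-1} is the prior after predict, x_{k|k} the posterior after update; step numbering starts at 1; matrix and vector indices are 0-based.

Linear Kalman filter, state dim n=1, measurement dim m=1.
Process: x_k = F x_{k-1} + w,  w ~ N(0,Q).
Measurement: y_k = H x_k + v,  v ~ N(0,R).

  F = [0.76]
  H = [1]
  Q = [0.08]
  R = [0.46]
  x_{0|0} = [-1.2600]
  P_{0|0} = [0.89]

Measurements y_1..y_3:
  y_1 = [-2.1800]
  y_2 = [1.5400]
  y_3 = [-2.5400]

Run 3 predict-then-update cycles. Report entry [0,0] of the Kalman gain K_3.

step 1: x^-=[-0.9576]  P^-=[0.5941]  S=[1.0541]  K=[0.5636]  nu=[-1.2224]  x^+=[-1.6465]  P^+=[0.2593]
step 2: x^-=[-1.2514]  P^-=[0.2297]  S=[0.6897]  K=[0.3331]  nu=[2.7914]  x^+=[-0.3216]  P^+=[0.1532]
step 3: x^-=[-0.2444]  P^-=[0.1685]  S=[0.6285]  K=[0.2681]  nu=[-2.2956]  x^+=[-0.8599]  P^+=[0.1233]

K[0,0] = 0.2681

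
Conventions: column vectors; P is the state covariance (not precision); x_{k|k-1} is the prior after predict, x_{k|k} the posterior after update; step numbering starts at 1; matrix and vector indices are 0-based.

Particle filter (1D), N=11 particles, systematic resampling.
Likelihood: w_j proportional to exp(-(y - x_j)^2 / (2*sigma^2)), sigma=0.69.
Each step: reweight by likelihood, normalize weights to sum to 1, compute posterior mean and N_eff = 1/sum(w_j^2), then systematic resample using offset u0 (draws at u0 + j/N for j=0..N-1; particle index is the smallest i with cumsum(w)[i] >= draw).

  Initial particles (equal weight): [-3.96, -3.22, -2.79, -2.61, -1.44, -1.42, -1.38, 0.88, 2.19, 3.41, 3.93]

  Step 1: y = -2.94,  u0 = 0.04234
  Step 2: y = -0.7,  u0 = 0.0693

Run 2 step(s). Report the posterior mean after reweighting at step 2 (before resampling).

step 1: w=[0.0991, 0.2721, 0.2885, 0.2635, 0.0278, 0.0261, 0.0229, 0.0000, 0.0000, 0.0000, 0.0000]  mean=-2.8698  Neff=4.1930  idx=[0, 1, 1, 1, 2, 2, 2, 3, 3, 3, 5]
step 2: w=[0.0000, 0.0019, 0.0019, 0.0019, 0.0150, 0.0150, 0.0150, 0.0319, 0.0319, 0.0319, 0.8537]  mean=-1.6056  Neff=1.3650  idx=[7, 10, 10, 10, 10, 10, 10, 10, 10, 10, 10]

post_mean = -1.6056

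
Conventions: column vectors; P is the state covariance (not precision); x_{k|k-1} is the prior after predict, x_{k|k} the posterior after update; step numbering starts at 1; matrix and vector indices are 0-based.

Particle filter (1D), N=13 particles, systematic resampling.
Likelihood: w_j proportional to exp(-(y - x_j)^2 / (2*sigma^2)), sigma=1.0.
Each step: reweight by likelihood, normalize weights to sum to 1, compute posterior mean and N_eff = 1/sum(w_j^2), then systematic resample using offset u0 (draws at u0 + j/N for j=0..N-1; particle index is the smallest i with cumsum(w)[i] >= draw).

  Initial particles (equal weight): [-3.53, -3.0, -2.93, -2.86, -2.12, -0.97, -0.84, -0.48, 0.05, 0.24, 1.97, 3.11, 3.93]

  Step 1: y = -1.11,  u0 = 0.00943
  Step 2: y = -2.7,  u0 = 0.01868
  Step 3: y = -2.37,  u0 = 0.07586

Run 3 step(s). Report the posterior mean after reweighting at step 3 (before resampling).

step 1: w=[0.0109, 0.0340, 0.0388, 0.0439, 0.1219, 0.2011, 0.1958, 0.1665, 0.1036, 0.0816, 0.0018, 0.0000, 0.0000]  mean=-1.0493  Neff=6.9691  idx=[0, 3, 4, 4, 5, 5, 6, 6, 6, 7, 7, 8, 9]
step 2: w=[0.1550, 0.2159, 0.1848, 0.1848, 0.0490, 0.0490, 0.0388, 0.0388, 0.0388, 0.0186, 0.0186, 0.0050, 0.0029]  mean=-2.1580  Neff=6.7107  idx=[0, 0, 1, 1, 1, 2, 2, 3, 3, 3, 4, 6, 8]
step 3: w=[0.0536, 0.0536, 0.0931, 0.0931, 0.0931, 0.1018, 0.1018, 0.1018, 0.1018, 0.1018, 0.0394, 0.0326, 0.0326]  mean=-2.3491  Neff=11.4640  idx=[1, 2, 3, 4, 4, 5, 6, 7, 7, 8, 9, 10, 12]

post_mean = -2.3491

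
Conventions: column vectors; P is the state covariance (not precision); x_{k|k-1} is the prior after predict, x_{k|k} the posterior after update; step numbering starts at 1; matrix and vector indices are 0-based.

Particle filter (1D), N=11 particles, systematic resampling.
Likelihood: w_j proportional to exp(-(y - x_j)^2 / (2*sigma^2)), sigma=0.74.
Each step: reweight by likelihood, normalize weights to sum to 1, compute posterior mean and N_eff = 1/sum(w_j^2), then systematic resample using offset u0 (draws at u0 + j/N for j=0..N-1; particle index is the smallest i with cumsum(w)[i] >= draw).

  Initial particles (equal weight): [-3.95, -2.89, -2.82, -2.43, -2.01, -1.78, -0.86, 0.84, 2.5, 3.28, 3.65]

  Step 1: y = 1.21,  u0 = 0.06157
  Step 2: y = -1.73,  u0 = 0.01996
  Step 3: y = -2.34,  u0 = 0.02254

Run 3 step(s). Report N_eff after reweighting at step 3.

step 1: w=[0.0000, 0.0000, 0.0000, 0.0000, 0.0001, 0.0002, 0.0174, 0.7700, 0.1909, 0.0174, 0.0038]  mean=1.1797  Neff=1.5872  idx=[7, 7, 7, 7, 7, 7, 7, 7, 8, 8, 8]
step 2: w=[0.1250, 0.1250, 0.1250, 0.1250, 0.1250, 0.1250, 0.1250, 0.1250, 0.0000, 0.0000, 0.0000]  mean=0.8400  Neff=8.0002  idx=[0, 0, 1, 2, 3, 3, 4, 5, 5, 6, 7]
step 3: w=[0.0909, 0.0909, 0.0909, 0.0909, 0.0909, 0.0909, 0.0909, 0.0909, 0.0909, 0.0909, 0.0909]  mean=0.8400  Neff=11.0000  idx=[0, 1, 2, 3, 4, 5, 6, 7, 8, 9, 10]

N_eff = 11.0000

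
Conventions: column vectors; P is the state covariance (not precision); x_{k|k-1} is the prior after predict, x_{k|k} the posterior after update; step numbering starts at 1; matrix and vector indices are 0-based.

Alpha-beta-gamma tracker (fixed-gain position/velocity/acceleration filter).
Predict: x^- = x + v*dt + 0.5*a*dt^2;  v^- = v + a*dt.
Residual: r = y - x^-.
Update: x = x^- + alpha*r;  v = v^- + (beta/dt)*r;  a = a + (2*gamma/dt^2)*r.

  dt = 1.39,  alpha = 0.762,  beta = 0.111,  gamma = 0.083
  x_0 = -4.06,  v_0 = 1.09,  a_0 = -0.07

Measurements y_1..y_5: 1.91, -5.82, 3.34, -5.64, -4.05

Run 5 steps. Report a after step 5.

step 1: x_pred=-2.6125  r=4.5225  x^+=0.8336  v^+=1.3539  a^+=0.3186
step 2: x_pred=3.0232  r=-8.8432  x^+=-3.7153  v^+=1.0905  a^+=-0.4412
step 3: x_pred=-2.6258  r=5.9658  x^+=1.9201  v^+=0.9536  a^+=0.0713
step 4: x_pred=3.3145  r=-8.9545  x^+=-3.5088  v^+=0.3377  a^+=-0.6980
step 5: x_pred=-3.7138  r=-0.3362  x^+=-3.9700  v^+=-0.6594  a^+=-0.7269

a_post = -0.7269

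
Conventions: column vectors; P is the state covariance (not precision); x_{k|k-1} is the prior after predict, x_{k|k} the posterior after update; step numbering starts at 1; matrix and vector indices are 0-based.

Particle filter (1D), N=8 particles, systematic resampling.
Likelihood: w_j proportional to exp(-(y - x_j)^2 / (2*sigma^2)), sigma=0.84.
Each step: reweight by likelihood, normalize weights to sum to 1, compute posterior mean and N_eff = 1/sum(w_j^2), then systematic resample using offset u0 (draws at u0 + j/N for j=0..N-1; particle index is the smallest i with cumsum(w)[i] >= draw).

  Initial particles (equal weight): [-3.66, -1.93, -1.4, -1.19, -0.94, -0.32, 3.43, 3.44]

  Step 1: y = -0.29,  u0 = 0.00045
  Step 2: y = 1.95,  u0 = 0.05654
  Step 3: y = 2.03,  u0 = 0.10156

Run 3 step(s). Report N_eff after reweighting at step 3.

N_eff = 7.1849

step 1: w=[0.0001, 0.0518, 0.1455, 0.1962, 0.2582, 0.3481, 0.0000, 0.0000]  mean=-0.8916  Neff=3.9965  idx=[1, 2, 3, 3, 4, 4, 5, 5]
step 2: w=[0.0004, 0.0059, 0.0155, 0.0155, 0.0452, 0.0452, 0.4361, 0.4361]  mean=-0.4101  Neff=2.5973  idx=[4, 6, 6, 6, 6, 7, 7, 7]
step 3: w=[0.0136, 0.1409, 0.1409, 0.1409, 0.1409, 0.1409, 0.1409, 0.1409]  mean=-0.3284  Neff=7.1849  idx=[1, 2, 3, 4, 5, 6, 6, 7]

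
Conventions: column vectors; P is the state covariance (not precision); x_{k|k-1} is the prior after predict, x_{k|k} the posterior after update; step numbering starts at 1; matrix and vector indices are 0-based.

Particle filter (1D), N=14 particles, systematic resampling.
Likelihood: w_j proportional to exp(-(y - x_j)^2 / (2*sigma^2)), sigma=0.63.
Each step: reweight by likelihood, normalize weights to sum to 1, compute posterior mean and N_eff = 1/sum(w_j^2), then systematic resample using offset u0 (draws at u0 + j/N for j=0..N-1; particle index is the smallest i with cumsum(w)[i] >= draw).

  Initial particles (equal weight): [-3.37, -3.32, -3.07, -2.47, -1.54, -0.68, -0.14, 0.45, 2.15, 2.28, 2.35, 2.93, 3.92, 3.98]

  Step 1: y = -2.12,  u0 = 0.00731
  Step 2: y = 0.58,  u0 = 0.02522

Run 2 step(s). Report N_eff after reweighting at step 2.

step 1: w=[0.0630, 0.0736, 0.1448, 0.3868, 0.2954, 0.0331, 0.0032, 0.0001, 0.0000, 0.0000, 0.0000, 0.0000, 0.0000, 0.0000]  mean=-2.3343  Neff=3.7271  idx=[0, 1, 2, 2, 3, 3, 3, 3, 3, 3, 4, 4, 4, 4]
step 2: w=[0.0000, 0.0000, 0.0000, 0.0000, 0.0006, 0.0006, 0.0006, 0.0006, 0.0006, 0.0006, 0.2491, 0.2491, 0.2491, 0.2491]  mean=-1.5433  Neff=4.0282  idx=[10, 10, 10, 10, 11, 11, 11, 12, 12, 12, 12, 13, 13, 13]

N_eff = 4.0282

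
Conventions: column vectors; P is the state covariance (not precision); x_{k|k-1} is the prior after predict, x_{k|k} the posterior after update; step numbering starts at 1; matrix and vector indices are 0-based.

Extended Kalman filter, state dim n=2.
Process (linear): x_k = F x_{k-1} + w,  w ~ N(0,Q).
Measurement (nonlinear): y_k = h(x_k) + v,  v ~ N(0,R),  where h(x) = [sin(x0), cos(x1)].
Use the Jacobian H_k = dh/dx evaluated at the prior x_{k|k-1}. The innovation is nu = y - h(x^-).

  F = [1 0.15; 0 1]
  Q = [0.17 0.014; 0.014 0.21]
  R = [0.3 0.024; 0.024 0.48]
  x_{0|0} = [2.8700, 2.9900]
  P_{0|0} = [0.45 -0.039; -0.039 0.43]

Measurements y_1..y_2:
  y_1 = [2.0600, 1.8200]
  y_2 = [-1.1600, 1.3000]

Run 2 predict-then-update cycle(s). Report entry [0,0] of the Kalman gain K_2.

K[0,0] = -0.5328

step 1: x^-=[3.3185, 2.9900]  P^-=[0.6180 0.0395; 0.0395 0.6400]  H_jac=[-0.9844 0.0000; 0.0000 -0.1510]  S=[0.8988 0.0299; 0.0299 0.4946]  K=[-0.6778 0.0289; -0.0368 -0.1932]  nu=[2.2360, 2.8085]  x^+=[1.8841, 2.3651]  P^+=[0.2058 0.0159; 0.0159 0.6199]
step 2: x^-=[2.2389, 2.3651]  P^-=[0.3946 0.1229; 0.1229 0.8299]  H_jac=[-0.6195 0.0000; 0.0000 -0.7008]  S=[0.4514 0.0774; 0.0774 0.8876]  K=[-0.5328 -0.0506; -0.0572 -0.6503]  nu=[-1.9450, 2.0134]  x^+=[3.1733, 1.1672]  P^+=[0.2600 0.0529; 0.0529 0.4473]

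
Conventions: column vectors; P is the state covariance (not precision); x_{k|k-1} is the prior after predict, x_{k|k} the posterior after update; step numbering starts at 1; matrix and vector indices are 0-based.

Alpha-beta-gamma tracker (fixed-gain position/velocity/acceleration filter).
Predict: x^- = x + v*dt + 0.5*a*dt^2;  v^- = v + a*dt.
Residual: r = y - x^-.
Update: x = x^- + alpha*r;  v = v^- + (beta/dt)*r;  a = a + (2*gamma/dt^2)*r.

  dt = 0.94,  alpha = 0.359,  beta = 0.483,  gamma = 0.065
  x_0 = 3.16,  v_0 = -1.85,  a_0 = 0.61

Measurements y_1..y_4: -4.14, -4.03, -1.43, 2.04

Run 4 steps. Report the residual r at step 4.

resid = 8.3459

step 1: x_pred=1.6905  r=-5.8305  x^+=-0.4027  v^+=-4.2725  a^+=-0.2478
step 2: x_pred=-4.5283  r=0.4983  x^+=-4.3494  v^+=-4.2494  a^+=-0.1745
step 3: x_pred=-8.4209  r=6.9909  x^+=-5.9112  v^+=-0.8213  a^+=0.8540
step 4: x_pred=-6.3059  r=8.3459  x^+=-3.3097  v^+=4.2699  a^+=2.0819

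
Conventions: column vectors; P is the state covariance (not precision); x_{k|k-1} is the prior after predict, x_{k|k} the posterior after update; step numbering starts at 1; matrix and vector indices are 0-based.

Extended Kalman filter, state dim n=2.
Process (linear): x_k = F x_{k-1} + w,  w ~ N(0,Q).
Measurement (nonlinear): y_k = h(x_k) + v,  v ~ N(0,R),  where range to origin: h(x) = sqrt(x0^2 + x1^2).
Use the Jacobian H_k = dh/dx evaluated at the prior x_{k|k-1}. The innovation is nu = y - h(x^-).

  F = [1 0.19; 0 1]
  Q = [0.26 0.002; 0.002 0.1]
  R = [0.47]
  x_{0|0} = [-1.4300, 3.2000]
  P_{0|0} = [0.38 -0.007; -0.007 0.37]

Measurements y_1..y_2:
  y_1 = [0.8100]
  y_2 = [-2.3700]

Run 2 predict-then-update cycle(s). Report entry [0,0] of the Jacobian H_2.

step 1: x^-=[-0.8220, 3.2000]  P^-=[0.6507 0.0653; 0.0653 0.4700]  H_jac=[-0.2488 0.9686]  S=[0.9197]  K=[-0.1073; 0.4773]  nu=[-2.4939]  x^+=[-0.5545, 2.0097]  P^+=[0.6401 0.1124; 0.1124 0.2605]
step 2: x^-=[-0.1727, 2.0097]  P^-=[0.9522 0.1639; 0.1639 0.3605]  H_jac=[-0.0856 0.9963]  S=[0.8069]  K=[0.1013; 0.4277]  nu=[-4.3871]  x^+=[-0.6172, 0.1331]  P^+=[0.9439 0.1289; 0.1289 0.2129]

H_jac[0,0] = -0.0856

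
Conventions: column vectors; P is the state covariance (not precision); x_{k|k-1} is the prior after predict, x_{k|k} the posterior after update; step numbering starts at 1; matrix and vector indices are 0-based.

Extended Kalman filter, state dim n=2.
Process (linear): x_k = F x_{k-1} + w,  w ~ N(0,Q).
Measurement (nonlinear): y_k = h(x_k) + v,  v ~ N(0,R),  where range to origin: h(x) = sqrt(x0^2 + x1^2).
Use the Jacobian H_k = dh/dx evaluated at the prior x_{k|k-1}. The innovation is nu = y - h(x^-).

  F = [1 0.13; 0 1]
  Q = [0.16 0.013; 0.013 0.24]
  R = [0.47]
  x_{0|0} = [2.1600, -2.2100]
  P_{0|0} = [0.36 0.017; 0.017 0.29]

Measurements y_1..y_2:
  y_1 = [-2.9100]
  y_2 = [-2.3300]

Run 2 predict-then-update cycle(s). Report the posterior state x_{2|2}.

x_post = [-1.2007, -0.8821]

step 1: x^-=[1.8727, -2.2100]  P^-=[0.5293 0.0677; 0.0677 0.5300]  H_jac=[0.6465 -0.7629]  S=[0.9329]  K=[0.3114; -0.3865]  nu=[-5.8067]  x^+=[0.0643, 0.0343]  P^+=[0.4388 0.1800; 0.1800 0.3906]
step 2: x^-=[0.0687, 0.0343]  P^-=[0.6522 0.2438; 0.2438 0.6306]  H_jac=[0.8946 0.4468]  S=[1.3128]  K=[0.5274; 0.3808]  nu=[-2.4068]  x^+=[-1.2007, -0.8821]  P^+=[0.2870 -0.0199; -0.0199 0.4403]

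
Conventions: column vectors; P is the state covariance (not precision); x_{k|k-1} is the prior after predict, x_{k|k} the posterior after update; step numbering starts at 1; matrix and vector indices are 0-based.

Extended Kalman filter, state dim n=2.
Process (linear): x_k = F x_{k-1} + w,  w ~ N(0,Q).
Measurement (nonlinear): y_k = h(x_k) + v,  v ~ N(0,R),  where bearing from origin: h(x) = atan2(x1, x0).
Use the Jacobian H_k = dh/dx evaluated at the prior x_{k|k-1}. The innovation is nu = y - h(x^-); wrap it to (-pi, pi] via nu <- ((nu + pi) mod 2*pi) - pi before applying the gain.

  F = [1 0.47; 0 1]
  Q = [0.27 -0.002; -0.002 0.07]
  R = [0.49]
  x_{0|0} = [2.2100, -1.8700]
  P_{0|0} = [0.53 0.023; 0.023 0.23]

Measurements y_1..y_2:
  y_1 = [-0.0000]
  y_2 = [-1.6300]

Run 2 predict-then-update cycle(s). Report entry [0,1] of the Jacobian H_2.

step 1: x^-=[1.3311, -1.8700]  P^-=[0.8724 0.1291; 0.1291 0.3000]  H_jac=[0.3549 0.2526]  S=[0.6422]  K=[0.5330; 0.1894]  nu=[0.9522]  x^+=[1.8386, -1.6897]  P^+=[0.6900 0.0643; 0.0643 0.2770]
step 2: x^-=[1.0444, -1.6897]  P^-=[1.0816 0.1925; 0.1925 0.3470]  H_jac=[0.4282 0.2647]  S=[0.7563]  K=[0.6798; 0.2304]  nu=[-0.6128]  x^+=[0.6278, -1.8309]  P^+=[0.7321 0.0740; 0.0740 0.3068]

H_jac[0,1] = 0.2647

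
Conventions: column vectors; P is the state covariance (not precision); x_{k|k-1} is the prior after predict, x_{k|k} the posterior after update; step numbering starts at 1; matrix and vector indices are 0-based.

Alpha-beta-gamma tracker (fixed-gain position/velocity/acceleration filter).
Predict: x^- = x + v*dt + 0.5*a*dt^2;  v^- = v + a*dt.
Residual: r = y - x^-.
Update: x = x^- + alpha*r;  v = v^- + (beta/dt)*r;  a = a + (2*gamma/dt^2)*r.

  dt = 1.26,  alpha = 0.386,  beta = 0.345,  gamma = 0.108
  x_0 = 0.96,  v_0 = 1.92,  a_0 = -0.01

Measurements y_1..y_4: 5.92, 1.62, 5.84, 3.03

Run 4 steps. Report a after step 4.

a_post = -1.0955

step 1: x_pred=3.3713  r=2.5487  x^+=4.3551  v^+=2.6053  a^+=0.3368
step 2: x_pred=7.9050  r=-6.2850  x^+=5.4790  v^+=1.3087  a^+=-0.5183
step 3: x_pred=6.7165  r=-0.8765  x^+=6.3782  v^+=0.4156  a^+=-0.6376
step 4: x_pred=6.3957  r=-3.3657  x^+=5.0965  v^+=-1.3093  a^+=-1.0955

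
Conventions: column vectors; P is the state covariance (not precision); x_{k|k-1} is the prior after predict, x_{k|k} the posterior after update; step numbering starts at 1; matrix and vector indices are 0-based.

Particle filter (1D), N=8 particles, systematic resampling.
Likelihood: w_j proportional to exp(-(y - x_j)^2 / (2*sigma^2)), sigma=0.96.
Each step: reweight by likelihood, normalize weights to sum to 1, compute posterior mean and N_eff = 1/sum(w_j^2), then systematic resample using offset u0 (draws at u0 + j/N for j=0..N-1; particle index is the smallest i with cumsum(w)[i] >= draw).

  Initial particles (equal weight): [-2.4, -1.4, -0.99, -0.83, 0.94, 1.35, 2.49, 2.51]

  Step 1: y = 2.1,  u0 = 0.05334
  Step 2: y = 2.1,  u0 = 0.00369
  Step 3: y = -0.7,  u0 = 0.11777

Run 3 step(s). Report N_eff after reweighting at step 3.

step 1: w=[0.0000, 0.0004, 0.0018, 0.0031, 0.1570, 0.2401, 0.3000, 0.2974]  mean=1.9605  Neff=3.8339  idx=[4, 5, 5, 6, 6, 6, 7, 7]
step 2: w=[0.0736, 0.1126, 0.1126, 0.1407, 0.1407, 0.1407, 0.1395, 0.1395]  mean=2.1247  Neff=7.7456  idx=[0, 1, 2, 3, 4, 5, 6, 7]
step 3: w=[0.5092, 0.2241, 0.2241, 0.0088, 0.0088, 0.0088, 0.0082, 0.0082]  mean=1.1902  Neff=2.7774  idx=[0, 0, 0, 0, 1, 2, 2, 7]

N_eff = 2.7774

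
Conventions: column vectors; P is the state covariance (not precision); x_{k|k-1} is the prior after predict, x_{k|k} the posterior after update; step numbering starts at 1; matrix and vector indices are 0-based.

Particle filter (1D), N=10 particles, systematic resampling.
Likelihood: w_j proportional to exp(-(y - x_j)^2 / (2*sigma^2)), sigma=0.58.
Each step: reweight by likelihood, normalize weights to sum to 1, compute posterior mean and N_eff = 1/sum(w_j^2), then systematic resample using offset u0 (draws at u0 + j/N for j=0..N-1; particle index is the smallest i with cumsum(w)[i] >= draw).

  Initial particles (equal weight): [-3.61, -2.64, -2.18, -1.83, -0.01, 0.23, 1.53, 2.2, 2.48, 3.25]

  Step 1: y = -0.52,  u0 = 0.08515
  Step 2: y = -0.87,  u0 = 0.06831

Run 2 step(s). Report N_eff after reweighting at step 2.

N_eff = 9.1311

step 1: w=[0.0000, 0.0010, 0.0137, 0.0645, 0.5612, 0.3580, 0.0016, 0.0000, 0.0000, 0.0000]  mean=-0.0714  Neff=2.2351  idx=[4, 4, 4, 4, 4, 4, 5, 5, 5, 5]
step 2: w=[0.1252, 0.1252, 0.1252, 0.1252, 0.1252, 0.1252, 0.0622, 0.0622, 0.0622, 0.0622]  mean=0.0497  Neff=9.1311  idx=[0, 1, 2, 2, 3, 4, 5, 6, 7, 9]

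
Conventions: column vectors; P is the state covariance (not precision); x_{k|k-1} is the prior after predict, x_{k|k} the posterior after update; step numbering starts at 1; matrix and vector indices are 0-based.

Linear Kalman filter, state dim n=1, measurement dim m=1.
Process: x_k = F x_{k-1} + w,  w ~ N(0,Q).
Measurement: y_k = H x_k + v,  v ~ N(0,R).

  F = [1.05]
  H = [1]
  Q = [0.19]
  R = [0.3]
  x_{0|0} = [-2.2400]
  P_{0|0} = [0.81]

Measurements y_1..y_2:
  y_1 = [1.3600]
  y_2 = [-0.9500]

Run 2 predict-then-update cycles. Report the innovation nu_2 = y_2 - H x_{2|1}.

step 1: x^-=[-2.3520]  P^-=[1.0830]  S=[1.3830]  K=[0.7831]  nu=[3.7120]  x^+=[0.5548]  P^+=[0.2349]
step 2: x^-=[0.5825]  P^-=[0.4490]  S=[0.7490]  K=[0.5995]  nu=[-1.5325]  x^+=[-0.3362]  P^+=[0.1798]

innov = [-1.5325]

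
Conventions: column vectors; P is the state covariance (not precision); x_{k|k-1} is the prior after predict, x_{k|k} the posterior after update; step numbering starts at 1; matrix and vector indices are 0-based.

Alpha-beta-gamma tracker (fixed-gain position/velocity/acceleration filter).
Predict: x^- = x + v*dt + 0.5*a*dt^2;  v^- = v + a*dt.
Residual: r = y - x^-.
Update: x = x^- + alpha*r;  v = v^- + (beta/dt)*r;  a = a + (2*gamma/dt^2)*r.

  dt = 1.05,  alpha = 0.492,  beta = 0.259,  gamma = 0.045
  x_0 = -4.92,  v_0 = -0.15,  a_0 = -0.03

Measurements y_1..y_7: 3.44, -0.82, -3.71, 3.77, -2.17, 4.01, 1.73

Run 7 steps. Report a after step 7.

step 1: x_pred=-5.0940  r=8.5340  x^+=-0.8953  v^+=1.9236  a^+=0.6667
step 2: x_pred=1.4919  r=-2.3119  x^+=0.3545  v^+=2.0533  a^+=0.4779
step 3: x_pred=2.7739  r=-6.4839  x^+=-0.4162  v^+=0.9557  a^+=-0.0514
step 4: x_pred=0.5590  r=3.2110  x^+=2.1388  v^+=1.6938  a^+=0.2108
step 5: x_pred=4.0335  r=-6.2035  x^+=0.9814  v^+=0.3849  a^+=-0.2957
step 6: x_pred=1.2226  r=2.7874  x^+=2.5940  v^+=0.7621  a^+=-0.0681
step 7: x_pred=3.3566  r=-1.6266  x^+=2.5563  v^+=0.2893  a^+=-0.2009

a_post = -0.2009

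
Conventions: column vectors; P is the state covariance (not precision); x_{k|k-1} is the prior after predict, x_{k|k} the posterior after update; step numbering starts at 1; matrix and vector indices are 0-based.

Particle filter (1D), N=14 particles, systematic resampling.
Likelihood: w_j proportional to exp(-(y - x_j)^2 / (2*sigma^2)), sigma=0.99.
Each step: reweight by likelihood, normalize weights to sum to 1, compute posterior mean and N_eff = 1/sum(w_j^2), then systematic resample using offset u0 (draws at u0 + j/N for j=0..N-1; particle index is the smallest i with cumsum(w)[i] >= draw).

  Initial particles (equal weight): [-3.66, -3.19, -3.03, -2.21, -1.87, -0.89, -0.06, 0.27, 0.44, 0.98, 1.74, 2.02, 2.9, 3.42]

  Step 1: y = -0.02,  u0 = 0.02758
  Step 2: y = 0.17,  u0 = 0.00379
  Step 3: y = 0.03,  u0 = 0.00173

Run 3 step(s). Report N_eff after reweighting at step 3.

step 1: w=[0.0002, 0.0012, 0.0021, 0.0182, 0.0367, 0.1430, 0.2102, 0.2015, 0.1888, 0.1263, 0.0433, 0.0252, 0.0027, 0.0005]  mean=0.1372  Neff=6.2095  idx=[4, 5, 5, 6, 6, 6, 7, 7, 7, 8, 8, 9, 9, 10]
step 2: w=[0.0111, 0.0522, 0.0522, 0.0902, 0.0902, 0.0902, 0.0922, 0.0922, 0.0922, 0.0893, 0.0893, 0.0663, 0.0663, 0.0263]  mean=0.1991  Neff=12.3650  idx=[0, 2, 3, 4, 4, 5, 6, 7, 8, 8, 9, 10, 11, 12]
step 3: w=[0.0135, 0.0552, 0.0846, 0.0846, 0.0846, 0.0846, 0.0825, 0.0825, 0.0825, 0.0825, 0.0780, 0.0780, 0.0536, 0.0536]  mean=0.1682  Neff=12.9946  idx=[0, 2, 2, 3, 4, 5, 6, 7, 8, 8, 9, 10, 11, 12]

N_eff = 12.9946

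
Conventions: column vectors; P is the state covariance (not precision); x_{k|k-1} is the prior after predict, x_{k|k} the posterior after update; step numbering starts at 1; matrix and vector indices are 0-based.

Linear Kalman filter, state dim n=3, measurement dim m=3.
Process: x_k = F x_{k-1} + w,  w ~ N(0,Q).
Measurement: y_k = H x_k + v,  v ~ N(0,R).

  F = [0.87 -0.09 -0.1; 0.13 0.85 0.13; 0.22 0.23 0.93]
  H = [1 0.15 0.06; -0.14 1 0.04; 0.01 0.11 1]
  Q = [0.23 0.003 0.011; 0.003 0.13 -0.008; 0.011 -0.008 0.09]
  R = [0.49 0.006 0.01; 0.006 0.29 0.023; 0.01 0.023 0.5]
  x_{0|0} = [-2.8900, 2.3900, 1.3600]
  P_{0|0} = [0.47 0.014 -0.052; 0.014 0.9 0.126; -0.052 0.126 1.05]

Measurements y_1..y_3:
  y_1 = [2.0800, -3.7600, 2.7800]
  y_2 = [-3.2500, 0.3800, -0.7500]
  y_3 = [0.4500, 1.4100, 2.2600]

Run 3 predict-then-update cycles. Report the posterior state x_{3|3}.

step 1: x^-=[-2.8654, 1.8326, 1.1787]  P^-=[0.6127 -0.0335 -0.0672; -0.0335 0.8351 0.4070; -0.0672 0.4070 1.1025]  S=[1.1146 0.0400 0.0888; 0.0400 1.1816 0.5764; 0.0888 0.5764 1.7008]  K=[0.5478 -0.1070 -0.0304; 0.0749 0.6960 0.0533; -0.0005 0.0729 0.6495]  nu=[4.5998, -6.0409, 1.4284]  x^+=[0.2571, -1.9509, 1.6637]  P^+=[0.2670 0.0096 -0.0159; 0.0096 0.2040 0.0209; -0.0159 0.0209 0.3243]
step 2: x^-=[0.2329, -1.4085, 1.1551]  P^-=[0.4386 0.0167 0.0147; 0.0167 0.2936 0.0955; 0.0147 0.0955 0.3976]  S=[0.9452 0.0127 0.0746; 0.0127 0.5956 0.1644; 0.0746 0.1644 0.9225]  K=[0.4688 -0.0840 -0.0003; 0.0601 0.4808 0.0482; 0.0212 0.0647 0.4293]  nu=[-3.3409, 1.7749, -1.7525]  x^+=[-1.4819, -0.8403, 0.4469]  P^+=[0.2277 0.0104 -0.0008; 0.0104 0.1416 0.0201; -0.0008 0.0201 0.2141]
step 3: x^-=[-1.2583, -0.8488, -0.1037]  P^-=[0.4045 0.0207 0.0308; 0.0207 0.2464 0.0707; 0.0308 0.0707 0.3030]  S=[0.9123 0.0129 0.0805; 0.0129 0.5444 0.1282; 0.0805 0.1282 0.8223]  K=[0.4487 -0.0776 0.0133; 0.0576 0.4407 0.0448; 0.0322 0.0571 0.3663]  nu=[1.8419, 2.0868, 2.4696]  x^+=[-0.5608, 0.2875, 0.9795]  P^+=[0.2176 0.0107 0.0060; 0.0107 0.1299 0.0187; 0.0060 0.0187 0.1827]

x_post = [-0.5608, 0.2875, 0.9795]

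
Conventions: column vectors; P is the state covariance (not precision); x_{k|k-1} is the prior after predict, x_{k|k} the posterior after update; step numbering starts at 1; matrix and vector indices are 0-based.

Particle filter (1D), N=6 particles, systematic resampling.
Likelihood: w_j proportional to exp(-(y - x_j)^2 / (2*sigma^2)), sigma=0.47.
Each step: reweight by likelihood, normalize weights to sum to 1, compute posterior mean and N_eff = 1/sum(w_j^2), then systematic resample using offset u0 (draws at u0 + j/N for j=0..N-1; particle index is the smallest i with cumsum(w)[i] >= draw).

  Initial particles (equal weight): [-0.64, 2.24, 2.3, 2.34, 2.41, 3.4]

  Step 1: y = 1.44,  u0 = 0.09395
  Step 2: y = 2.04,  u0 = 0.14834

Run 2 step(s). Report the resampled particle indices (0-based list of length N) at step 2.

step 1: w=[0.0001, 0.3349, 0.2673, 0.2279, 0.1695, 0.0002]  mean=2.3077  Neff=3.7833  idx=[1, 1, 2, 2, 3, 4]
step 2: w=[0.1794, 0.1794, 0.1685, 0.1685, 0.1602, 0.1440]  mean=2.3007  Neff=5.9684  idx=[0, 1, 2, 3, 4, 5]

resampled_idx = [0, 1, 2, 3, 4, 5]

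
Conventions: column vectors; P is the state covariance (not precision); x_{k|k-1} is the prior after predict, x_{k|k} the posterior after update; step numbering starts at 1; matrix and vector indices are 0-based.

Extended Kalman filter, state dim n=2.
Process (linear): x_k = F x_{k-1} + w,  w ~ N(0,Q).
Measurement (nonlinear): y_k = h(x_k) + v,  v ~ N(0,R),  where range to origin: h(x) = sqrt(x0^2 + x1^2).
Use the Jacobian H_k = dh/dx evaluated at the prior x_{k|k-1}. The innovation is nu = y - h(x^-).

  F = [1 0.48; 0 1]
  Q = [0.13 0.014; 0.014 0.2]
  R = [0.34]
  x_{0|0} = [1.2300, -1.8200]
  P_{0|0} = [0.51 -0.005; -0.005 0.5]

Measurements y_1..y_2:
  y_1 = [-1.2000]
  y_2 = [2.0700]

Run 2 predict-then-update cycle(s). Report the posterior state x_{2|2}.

x_post = [1.7035, 0.5915]

step 1: x^-=[0.3564, -1.8200]  P^-=[0.7504 0.2490; 0.2490 0.7000]  H_jac=[0.1922 -0.9814]  S=[0.9479]  K=[-0.1057; -0.6742]  nu=[-3.0546]  x^+=[0.6791, 0.2394]  P^+=[0.7398 0.1815; 0.1815 0.2691]
step 2: x^-=[0.7940, 0.2394]  P^-=[1.1060 0.3247; 0.3247 0.4691]  H_jac=[0.9574 0.2887]  S=[1.5724]  K=[0.7331; 0.2838]  nu=[1.2407]  x^+=[1.7035, 0.5915]  P^+=[0.2611 -0.0025; -0.0025 0.3425]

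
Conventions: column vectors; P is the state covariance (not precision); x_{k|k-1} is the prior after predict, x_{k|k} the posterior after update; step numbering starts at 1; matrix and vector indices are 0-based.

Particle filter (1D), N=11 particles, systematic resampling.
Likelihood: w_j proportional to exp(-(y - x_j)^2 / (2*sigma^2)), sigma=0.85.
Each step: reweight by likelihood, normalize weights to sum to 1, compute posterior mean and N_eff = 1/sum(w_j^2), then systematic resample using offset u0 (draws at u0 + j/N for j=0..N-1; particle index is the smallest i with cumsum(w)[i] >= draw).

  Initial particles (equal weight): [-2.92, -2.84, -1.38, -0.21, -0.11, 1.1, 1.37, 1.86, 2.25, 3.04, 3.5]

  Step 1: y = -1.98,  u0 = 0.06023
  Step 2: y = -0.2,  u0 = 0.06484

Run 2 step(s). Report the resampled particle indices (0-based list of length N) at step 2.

resampled_idx = [6, 6, 7, 8, 8, 9, 9, 10, 10, 10, 10]

step 1: w=[0.2551, 0.2819, 0.3665, 0.0538, 0.0418, 0.0007, 0.0002, 0.0000, 0.0000, 0.0000, 0.0000]  mean=-2.0661  Neff=3.5271  idx=[0, 0, 0, 1, 1, 1, 2, 2, 2, 2, 4]
step 2: w=[0.0023, 0.0023, 0.0023, 0.0031, 0.0031, 0.0031, 0.1489, 0.1489, 0.1489, 0.1489, 0.3881]  mean=-0.9117  Neff=4.1789  idx=[6, 6, 7, 8, 8, 9, 9, 10, 10, 10, 10]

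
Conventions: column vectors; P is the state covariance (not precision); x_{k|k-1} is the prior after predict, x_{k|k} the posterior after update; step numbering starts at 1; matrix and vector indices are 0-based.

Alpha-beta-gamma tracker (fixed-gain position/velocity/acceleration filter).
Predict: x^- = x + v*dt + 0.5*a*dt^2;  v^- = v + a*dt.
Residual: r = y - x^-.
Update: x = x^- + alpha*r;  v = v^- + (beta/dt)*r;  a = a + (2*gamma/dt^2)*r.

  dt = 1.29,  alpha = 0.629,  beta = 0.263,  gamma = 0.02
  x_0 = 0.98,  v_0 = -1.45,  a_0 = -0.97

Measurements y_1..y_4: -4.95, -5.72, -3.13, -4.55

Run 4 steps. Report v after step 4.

v_post = -2.8037

step 1: x_pred=-1.6976  r=-3.2524  x^+=-3.7434  v^+=-3.3644  a^+=-1.0482
step 2: x_pred=-8.9556  r=3.2356  x^+=-6.9204  v^+=-4.0569  a^+=-0.9704
step 3: x_pred=-12.9612  r=9.8312  x^+=-6.7774  v^+=-3.3044  a^+=-0.7341
step 4: x_pred=-11.6508  r=7.1008  x^+=-7.1844  v^+=-2.8037  a^+=-0.5634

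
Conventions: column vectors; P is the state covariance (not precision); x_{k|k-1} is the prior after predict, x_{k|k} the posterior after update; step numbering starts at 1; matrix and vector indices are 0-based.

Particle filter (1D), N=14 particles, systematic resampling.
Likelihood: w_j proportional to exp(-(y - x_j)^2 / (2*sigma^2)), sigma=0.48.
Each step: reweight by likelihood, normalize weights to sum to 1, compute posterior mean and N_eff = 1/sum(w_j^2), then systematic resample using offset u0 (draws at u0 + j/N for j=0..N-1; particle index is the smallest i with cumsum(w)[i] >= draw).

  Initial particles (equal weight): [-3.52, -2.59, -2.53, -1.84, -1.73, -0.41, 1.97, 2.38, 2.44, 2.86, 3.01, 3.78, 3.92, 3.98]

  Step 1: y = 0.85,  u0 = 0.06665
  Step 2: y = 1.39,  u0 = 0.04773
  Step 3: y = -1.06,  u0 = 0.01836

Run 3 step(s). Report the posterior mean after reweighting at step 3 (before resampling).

post_mean = 1.9701

step 1: w=[0.0000, 0.0000, 0.0000, 0.0000, 0.0000, 0.2948, 0.6076, 0.0575, 0.0383, 0.0014, 0.0004, 0.0000, 0.0000, 0.0000]  mean=1.3115  Neff=2.1700  idx=[5, 5, 5, 5, 6, 6, 6, 6, 6, 6, 6, 6, 7, 8]
step 2: w=[0.0002, 0.0002, 0.0002, 0.0002, 0.1184, 0.1184, 0.1184, 0.1184, 0.1184, 0.1184, 0.1184, 0.1184, 0.0293, 0.0225]  mean=1.9905  Neff=8.8064  idx=[4, 4, 5, 6, 6, 7, 8, 8, 9, 9, 10, 11, 11, 12]
step 3: w=[0.0769, 0.0769, 0.0769, 0.0769, 0.0769, 0.0769, 0.0769, 0.0769, 0.0769, 0.0769, 0.0769, 0.0769, 0.0769, 0.0002]  mean=1.9701  Neff=13.0063  idx=[0, 1, 2, 3, 3, 4, 5, 6, 7, 8, 9, 10, 11, 12]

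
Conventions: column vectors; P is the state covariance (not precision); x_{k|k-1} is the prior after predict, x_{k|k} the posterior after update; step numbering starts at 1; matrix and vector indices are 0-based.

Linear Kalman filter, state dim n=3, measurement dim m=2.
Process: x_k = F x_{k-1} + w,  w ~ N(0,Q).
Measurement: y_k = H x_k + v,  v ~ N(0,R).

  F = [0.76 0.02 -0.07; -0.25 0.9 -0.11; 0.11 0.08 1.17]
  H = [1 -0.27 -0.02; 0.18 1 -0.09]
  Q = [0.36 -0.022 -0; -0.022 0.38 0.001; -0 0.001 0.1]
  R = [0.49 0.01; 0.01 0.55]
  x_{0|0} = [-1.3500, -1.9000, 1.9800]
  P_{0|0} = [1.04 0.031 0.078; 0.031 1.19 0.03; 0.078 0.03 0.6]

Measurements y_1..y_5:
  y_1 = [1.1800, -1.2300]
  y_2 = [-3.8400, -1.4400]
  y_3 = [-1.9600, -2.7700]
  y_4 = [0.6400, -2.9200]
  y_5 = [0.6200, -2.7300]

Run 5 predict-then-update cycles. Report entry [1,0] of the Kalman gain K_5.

K[1,0] = -0.1529

step 1: x^-=[-1.2026, -1.5903, 2.0161]  P^-=[0.9567 -0.1796 0.1110; -0.1796 1.4006 -0.0091; 0.1110 -0.0091 0.9678]  S=[1.6416 -0.3755; -0.3755 1.9228]  K=[0.6374 0.1154; -0.1851 0.6759; 0.0505 -0.0298]  nu=[1.9935, 0.7582]  x^+=[0.1555, -1.4467, 2.0941]  P^+=[0.3194 0.0177 0.0598; 0.0177 0.3721 0.0598; 0.0598 0.0598 0.9608]
step 2: x^-=[-0.0573, -1.5713, 2.3515]  P^-=[0.5434 -0.0644 0.0035; -0.0644 0.6964 -0.0590; 0.0035 -0.0590 1.4483]  S=[1.1187 -0.1395; -0.1395 1.2631]  K=[0.5115 0.0827; -0.1587 0.5289; -0.0275 -0.1524]  nu=[-4.1599, 0.3533]  x^+=[-2.1559, -0.7245, 2.4121]  P^+=[0.2538 0.0071 0.0240; 0.0071 0.2916 0.0393; 0.0240 0.0393 1.4193]
step 3: x^-=[-1.8218, -0.3784, 2.5271]  P^-=[0.5112 -0.0534 -0.0723; -0.0534 0.6396 -0.1334; -0.0723 -0.1334 2.0615]  S=[1.0790 -0.1116; -0.1116 1.2299]  K=[0.4970 0.0818; -0.1546 0.5079; -0.1007 -0.2790]  nu=[-0.1898, -1.8362]  x^+=[-2.0663, -1.2817, 3.0585]  P^+=[0.2456 0.0051 -0.0066; 0.0051 0.2790 0.0232; -0.0066 0.0232 1.9611]
step 4: x^-=[-1.8101, -0.9734, 3.2486]  P^-=[0.5124 -0.0461 -0.1447; -0.0461 0.6378 -0.2114; -0.1447 -0.2114 2.7920]  S=[1.0784 -0.0962; -0.0962 1.2531]  K=[0.4970 0.0853; -0.1534 0.5057; -0.1690 -0.4030]  nu=[2.2523, -1.3284]  x^+=[-0.8042, -1.9908, 3.4032]  P^+=[0.2451 0.0049 -0.0317; 0.0049 0.2770 0.0138; -0.0317 0.0138 2.5708]
step 5: x^-=[-0.8892, -1.9650, 3.7341]  P^-=[0.5177 -0.0392 -0.2170; -0.0392 0.6441 -0.2922; -0.2170 -0.2922 3.6184]  S=[1.0829 -0.0825; -0.0825 1.2857]  K=[0.4987 0.0892; -0.1529 0.5061; -0.2344 -0.5260]  nu=[1.0533, -0.2689]  x^+=[-0.3879, -2.2621, 3.6286]  P^+=[0.2455 0.0050 -0.0535; 0.0050 0.2767 0.0081; -0.0535 0.0081 3.2235]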